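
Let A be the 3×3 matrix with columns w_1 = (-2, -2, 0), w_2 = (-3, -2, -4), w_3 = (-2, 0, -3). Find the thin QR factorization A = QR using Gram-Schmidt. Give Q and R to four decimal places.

w_1 = (-2, -2, 0); ‖w_1‖ = 2.8284, so q_1 = (-0.7071, -0.7071, 0.0000).
q_1·w_2 = (-0.7071)·(-3) + (-0.7071)·(-2) + 0.0000·(-4) = 3.5355.
u_2 = w_2 − 3.5355·q_1 = (-0.5000, 0.5000, -4.0000).
‖u_2‖ = 4.0620, so q_2 = (-0.1231, 0.1231, -0.9847).
q_1·w_3 = (-0.7071)·(-2) + (-0.7071)·0 + 0.0000·(-3) = 1.4142; q_2·w_3 = (-0.1231)·(-2) + 0.1231·0 + (-0.9847)·(-3) = 3.2004.
u_3 = w_3 − 1.4142·q_1 − 3.2004·q_2 = (-0.6061, 0.6061, 0.1515).
‖u_3‖ = 0.8704, so q_3 = (-0.6963, 0.6963, 0.1741).

Q = [[-0.7071, -0.1231, -0.6963], [-0.7071, 0.1231, 0.6963], [0.0000, -0.9847, 0.1741]], R = [[2.8284, 3.5355, 1.4142], [0.0000, 4.0620, 3.2004], [0.0000, 0.0000, 0.8704]]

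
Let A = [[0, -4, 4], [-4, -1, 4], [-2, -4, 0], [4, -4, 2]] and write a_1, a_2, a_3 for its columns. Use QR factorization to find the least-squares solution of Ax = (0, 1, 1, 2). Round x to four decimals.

a_1 = (0, -4, -2, 4); ‖a_1‖ = 6.0000, so e_1 = (0.0000, -0.6667, -0.3333, 0.6667).
e_1·a_2 = 0.0000·(-4) + (-0.6667)·(-1) + (-0.3333)·(-4) + 0.6667·(-4) = -0.6667.
u_2 = a_2 + 0.6667·e_1 = (-4.0000, -1.4444, -4.2222, -3.5556).
‖u_2‖ = 6.9682, so e_2 = (-0.5740, -0.2073, -0.6059, -0.5103).
e_1·a_3 = 0.0000·4 + (-0.6667)·4 + (-0.3333)·0 + 0.6667·2 = -1.3333; e_2·a_3 = (-0.5740)·4 + (-0.2073)·4 + (-0.6059)·0 + (-0.5103)·2 = -4.1458.
u_3 = a_3 + 1.3333·e_1 + 4.1458·e_2 = (1.6201, 2.2517, -2.9565, 0.7735).
‖u_3‖ = 4.1273, so e_3 = (0.3925, 0.5456, -0.7163, 0.1874).
Qᵀb = (0.3333, -1.8337, 0.2040).
Back-substitute: x_3 = 0.2040/4.1273 = 0.0494.
x_2 = (-1.8337 + 4.1458·0.0494)/6.9682 = -0.2337.
x_1 = (0.3333 + 0.6667·(-0.2337) + 1.3333·0.0494)/6.0000 = 0.0406.

x = (0.0406, -0.2337, 0.0494)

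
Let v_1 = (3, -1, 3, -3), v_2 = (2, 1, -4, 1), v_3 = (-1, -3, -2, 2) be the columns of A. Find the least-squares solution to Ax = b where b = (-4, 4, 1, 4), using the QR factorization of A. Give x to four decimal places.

x = (-1.5382, -0.6647, -0.9520)

v_1 = (3, -1, 3, -3); ‖v_1‖ = 5.2915, so e_1 = (0.5669, -0.1890, 0.5669, -0.5669).
e_1·v_2 = 0.5669·2 + (-0.1890)·1 + 0.5669·(-4) + (-0.5669)·1 = -1.8898.
u_2 = v_2 + 1.8898·e_1 = (3.0714, 0.6429, -2.9286, -0.0714).
‖u_2‖ = 4.2929, so e_2 = (0.7155, 0.1498, -0.6822, -0.0166).
e_1·v_3 = 0.5669·(-1) + (-0.1890)·(-3) + 0.5669·(-2) + (-0.5669)·2 = -2.2678; e_2·v_3 = 0.7155·(-1) + 0.1498·(-3) + (-0.6822)·(-2) + (-0.0166)·2 = 0.1664.
u_3 = v_3 + 2.2678·e_1 − 0.1664·e_2 = (0.1667, -3.4535, -0.6008, 0.7171).
‖u_3‖ = 3.5818, so e_3 = (0.0465, -0.9642, -0.1677, 0.2002).
Qᵀb = (-4.7246, -3.0117, -3.4098).
Back-substitute: x_3 = -3.4098/3.5818 = -0.9520.
x_2 = (-3.0117 − 0.1664·(-0.9520))/4.2929 = -0.6647.
x_1 = (-4.7246 + 1.8898·(-0.6647) + 2.2678·(-0.9520))/5.2915 = -1.5382.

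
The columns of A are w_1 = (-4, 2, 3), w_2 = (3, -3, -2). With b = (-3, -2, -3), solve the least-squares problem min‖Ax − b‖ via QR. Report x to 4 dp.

x = (0.8065, 1.0161)

w_1 = (-4, 2, 3); ‖w_1‖ = 5.3852, so q_1 = (-0.7428, 0.3714, 0.5571).
q_1·w_2 = (-0.7428)·3 + 0.3714·(-3) + 0.5571·(-2) = -4.4567.
u_2 = w_2 + 4.4567·q_1 = (-0.3103, -1.3448, 0.4828).
‖u_2‖ = 1.4622, so q_2 = (-0.2122, -0.9197, 0.3302).
Qᵀb = (-0.1857, 1.4857).
Back-substitute: x_2 = 1.4857/1.4622 = 1.0161.
x_1 = (-0.1857 + 4.4567·1.0161)/5.3852 = 0.8065.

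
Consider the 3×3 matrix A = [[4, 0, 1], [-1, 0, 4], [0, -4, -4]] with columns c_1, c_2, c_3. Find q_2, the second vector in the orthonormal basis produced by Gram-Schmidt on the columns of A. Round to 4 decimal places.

c_1 = (4, -1, 0); ‖c_1‖ = 4.1231, so q_1 = (0.9701, -0.2425, 0.0000).
q_1·c_2 = 0.9701·0 + (-0.2425)·0 + 0.0000·(-4) = 0.0000.
u_2 = c_2 + 0.0000·q_1 = (0.0000, 0.0000, -4.0000).
‖u_2‖ = 4.0000, so q_2 = (0.0000, 0.0000, -1.0000).

q_2 = (0.0000, 0.0000, -1.0000)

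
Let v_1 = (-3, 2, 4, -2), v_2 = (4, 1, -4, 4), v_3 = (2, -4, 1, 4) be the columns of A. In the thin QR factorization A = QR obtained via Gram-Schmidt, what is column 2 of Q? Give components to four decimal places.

e_1 = v_1/‖v_1‖ = (-3, 2, 4, -2)/5.7446 = (-0.5222, 0.3482, 0.6963, -0.3482).
r_{12} = e_1·v_2 = -5.9186.
u_2 = v_2 + 5.9186·e_1 = (0.9091, 3.0606, 0.1212, 1.9394).
‖u_2‖ = 3.7376, so e_2 = (0.2432, 0.8189, 0.0324, 0.5189).

e_2 = (0.2432, 0.8189, 0.0324, 0.5189)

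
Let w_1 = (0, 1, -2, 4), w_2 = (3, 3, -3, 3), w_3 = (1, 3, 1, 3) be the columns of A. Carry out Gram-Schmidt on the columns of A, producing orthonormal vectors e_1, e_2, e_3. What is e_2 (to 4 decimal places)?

e_1 = w_1/‖w_1‖ = (0, 1, -2, 4)/4.5826 = (0.0000, 0.2182, -0.4364, 0.8729).
r_{12} = e_1·w_2 = 4.5826.
u_2 = w_2 − 4.5826·e_1 = (3.0000, 2.0000, -1.0000, -1.0000).
‖u_2‖ = 3.8730, so e_2 = (0.7746, 0.5164, -0.2582, -0.2582).

e_2 = (0.7746, 0.5164, -0.2582, -0.2582)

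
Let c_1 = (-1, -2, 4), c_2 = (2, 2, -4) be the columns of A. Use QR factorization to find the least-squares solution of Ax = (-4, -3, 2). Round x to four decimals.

c_1 = (-1, -2, 4); ‖c_1‖ = 4.5826, so e_1 = (-0.2182, -0.4364, 0.8729).
e_1·c_2 = (-0.2182)·2 + (-0.4364)·2 + 0.8729·(-4) = -4.8008.
u_2 = c_2 + 4.8008·e_1 = (0.9524, -0.0952, 0.1905).
‖u_2‖ = 0.9759, so e_2 = (0.9759, -0.0976, 0.1952).
Qᵀb = (3.9279, -3.2205).
Back-substitute: x_2 = -3.2205/0.9759 = -3.3000.
x_1 = (3.9279 + 4.8008·(-3.3000))/4.5826 = -2.6000.

x = (-2.6000, -3.3000)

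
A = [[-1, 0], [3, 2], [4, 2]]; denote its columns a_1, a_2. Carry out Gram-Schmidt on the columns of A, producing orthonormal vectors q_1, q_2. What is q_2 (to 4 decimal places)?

q_1 = a_1/‖a_1‖ = (-1, 3, 4)/5.0990 = (-0.1961, 0.5883, 0.7845).
r_{12} = q_1·a_2 = 2.7456.
u_2 = a_2 − 2.7456·q_1 = (0.5385, 0.3846, -0.1538).
‖u_2‖ = 0.6794, so q_2 = (0.7926, 0.5661, -0.2265).

q_2 = (0.7926, 0.5661, -0.2265)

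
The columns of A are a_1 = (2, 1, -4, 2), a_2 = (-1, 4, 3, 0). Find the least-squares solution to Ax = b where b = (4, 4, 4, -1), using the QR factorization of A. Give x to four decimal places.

a_1 = (2, 1, -4, 2); ‖a_1‖ = 5.0000, so q_1 = (0.4000, 0.2000, -0.8000, 0.4000).
q_1·a_2 = 0.4000·(-1) + 0.2000·4 + (-0.8000)·3 + 0.4000·0 = -2.0000.
u_2 = a_2 + 2.0000·q_1 = (-0.2000, 4.4000, 1.4000, 0.8000).
‖u_2‖ = 4.6904, so q_2 = (-0.0426, 0.9381, 0.2985, 0.1706).
Qᵀb = (-1.2000, 4.6051).
Back-substitute: x_2 = 4.6051/4.6904 = 0.9818.
x_1 = (-1.2000 + 2.0000·0.9818)/5.0000 = 0.1527.

x = (0.1527, 0.9818)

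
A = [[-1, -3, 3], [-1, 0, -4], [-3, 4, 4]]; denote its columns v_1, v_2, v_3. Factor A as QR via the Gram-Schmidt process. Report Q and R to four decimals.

Q = [[-0.3015, -0.9092, 0.2872], [-0.3015, -0.1948, -0.9333], [-0.9045, 0.3680, 0.2154]], R = [[3.3166, -2.7136, -3.3166], [0.0000, 4.1996, -0.4762], [0.0000, 0.0000, 5.4565]]

v_1 = (-1, -1, -3); ‖v_1‖ = 3.3166, so q_1 = (-0.3015, -0.3015, -0.9045).
q_1·v_2 = (-0.3015)·(-3) + (-0.3015)·0 + (-0.9045)·4 = -2.7136.
u_2 = v_2 + 2.7136·q_1 = (-3.8182, -0.8182, 1.5455).
‖u_2‖ = 4.1996, so q_2 = (-0.9092, -0.1948, 0.3680).
q_1·v_3 = (-0.3015)·3 + (-0.3015)·(-4) + (-0.9045)·4 = -3.3166; q_2·v_3 = (-0.9092)·3 + (-0.1948)·(-4) + 0.3680·4 = -0.4762.
u_3 = v_3 + 3.3166·q_1 + 0.4762·q_2 = (1.5670, -5.0928, 1.1753).
‖u_3‖ = 5.4565, so q_3 = (0.2872, -0.9333, 0.2154).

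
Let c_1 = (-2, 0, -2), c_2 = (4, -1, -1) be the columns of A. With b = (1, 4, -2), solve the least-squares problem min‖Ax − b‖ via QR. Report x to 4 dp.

x = (0.4444, 0.2593)

q_1 = c_1/‖c_1‖ = (-2, 0, -2)/2.8284 = (-0.7071, 0.0000, -0.7071).
r_{12} = q_1·c_2 = -2.1213.
u_2 = c_2 + 2.1213·q_1 = (2.5000, -1.0000, -2.5000).
‖u_2‖ = 3.6742, so q_2 = (0.6804, -0.2722, -0.6804).
Qᵀb = (0.7071, 0.9526).
Back-substitute: x_2 = 0.9526/3.6742 = 0.2593.
x_1 = (0.7071 + 2.1213·0.2593)/2.8284 = 0.4444.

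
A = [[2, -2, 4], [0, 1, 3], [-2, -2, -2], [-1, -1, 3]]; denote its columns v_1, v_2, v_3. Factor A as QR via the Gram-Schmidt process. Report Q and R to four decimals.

Q = [[0.6667, -0.7067, 0.1703], [0.0000, 0.3180, 0.6814], [-0.6667, -0.5653, -0.1747], [-0.3333, -0.2827, 0.6901]], R = [[3.0000, 0.3333, 3.0000], [0.0000, 3.1447, -1.5900], [0.0000, 0.0000, 5.1451]]

v_1 = (2, 0, -2, -1); ‖v_1‖ = 3.0000, so q_1 = (0.6667, 0.0000, -0.6667, -0.3333).
q_1·v_2 = 0.6667·(-2) + 0.0000·1 + (-0.6667)·(-2) + (-0.3333)·(-1) = 0.3333.
u_2 = v_2 − 0.3333·q_1 = (-2.2222, 1.0000, -1.7778, -0.8889).
‖u_2‖ = 3.1447, so q_2 = (-0.7067, 0.3180, -0.5653, -0.2827).
q_1·v_3 = 0.6667·4 + 0.0000·3 + (-0.6667)·(-2) + (-0.3333)·3 = 3.0000; q_2·v_3 = (-0.7067)·4 + 0.3180·3 + (-0.5653)·(-2) + (-0.2827)·3 = -1.5900.
u_3 = v_3 − 3.0000·q_1 + 1.5900·q_2 = (0.8764, 3.5056, -0.8989, 3.5506).
‖u_3‖ = 5.1451, so q_3 = (0.1703, 0.6814, -0.1747, 0.6901).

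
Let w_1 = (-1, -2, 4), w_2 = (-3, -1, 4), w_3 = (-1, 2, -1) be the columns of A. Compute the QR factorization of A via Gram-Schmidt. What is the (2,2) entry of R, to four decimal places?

r_{22} = 2.2361

w_1 = (-1, -2, 4); ‖w_1‖ = 4.5826, so q_1 = (-0.2182, -0.4364, 0.8729).
q_1·w_2 = (-0.2182)·(-3) + (-0.4364)·(-1) + 0.8729·4 = 4.5826.
u_2 = w_2 − 4.5826·q_1 = (-2.0000, 1.0000, 0.0000).
r_{22} = ‖u_2‖ = 2.2361.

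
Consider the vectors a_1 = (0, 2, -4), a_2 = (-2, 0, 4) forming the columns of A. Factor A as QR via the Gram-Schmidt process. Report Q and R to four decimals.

Q = [[0.0000, -0.7454], [0.4472, 0.5963], [-0.8944, 0.2981]], R = [[4.4721, -3.5777], [0.0000, 2.6833]]

a_1 = (0, 2, -4); ‖a_1‖ = 4.4721, so e_1 = (0.0000, 0.4472, -0.8944).
e_1·a_2 = 0.0000·(-2) + 0.4472·0 + (-0.8944)·4 = -3.5777.
u_2 = a_2 + 3.5777·e_1 = (-2.0000, 1.6000, 0.8000).
‖u_2‖ = 2.6833, so e_2 = (-0.7454, 0.5963, 0.2981).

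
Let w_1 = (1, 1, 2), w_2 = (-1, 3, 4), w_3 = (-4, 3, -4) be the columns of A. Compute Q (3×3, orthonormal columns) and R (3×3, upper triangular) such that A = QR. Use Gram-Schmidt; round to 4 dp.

Q = [[0.4082, -0.8729, 0.2673], [0.4082, 0.4364, 0.8018], [0.8165, 0.2182, -0.5345]], R = [[2.4495, 4.0825, -3.6742], [0.0000, 3.0551, 3.9279], [0.0000, 0.0000, 3.4744]]

w_1 = (1, 1, 2); ‖w_1‖ = 2.4495, so e_1 = (0.4082, 0.4082, 0.8165).
e_1·w_2 = 0.4082·(-1) + 0.4082·3 + 0.8165·4 = 4.0825.
u_2 = w_2 − 4.0825·e_1 = (-2.6667, 1.3333, 0.6667).
‖u_2‖ = 3.0551, so e_2 = (-0.8729, 0.4364, 0.2182).
e_1·w_3 = 0.4082·(-4) + 0.4082·3 + 0.8165·(-4) = -3.6742; e_2·w_3 = (-0.8729)·(-4) + 0.4364·3 + 0.2182·(-4) = 3.9279.
u_3 = w_3 + 3.6742·e_1 − 3.9279·e_2 = (0.9286, 2.7857, -1.8571).
‖u_3‖ = 3.4744, so e_3 = (0.2673, 0.8018, -0.5345).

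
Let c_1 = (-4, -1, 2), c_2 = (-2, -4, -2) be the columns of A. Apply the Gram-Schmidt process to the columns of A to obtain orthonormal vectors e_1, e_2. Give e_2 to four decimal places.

e_2 = (-0.1040, -0.7906, -0.6034)

c_1 = (-4, -1, 2); ‖c_1‖ = 4.5826, so e_1 = (-0.8729, -0.2182, 0.4364).
e_1·c_2 = (-0.8729)·(-2) + (-0.2182)·(-4) + 0.4364·(-2) = 1.7457.
u_2 = c_2 − 1.7457·e_1 = (-0.4762, -3.6190, -2.7619).
‖u_2‖ = 4.5774, so e_2 = (-0.1040, -0.7906, -0.6034).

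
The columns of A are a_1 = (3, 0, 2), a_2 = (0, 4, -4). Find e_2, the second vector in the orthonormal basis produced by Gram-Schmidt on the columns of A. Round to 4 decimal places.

e_2 = (0.3548, 0.7687, -0.5322)

e_1 = a_1/‖a_1‖ = (3, 0, 2)/3.6056 = (0.8321, 0.0000, 0.5547).
r_{12} = e_1·a_2 = -2.2188.
u_2 = a_2 + 2.2188·e_1 = (1.8462, 4.0000, -2.7692).
‖u_2‖ = 5.2035, so e_2 = (0.3548, 0.7687, -0.5322).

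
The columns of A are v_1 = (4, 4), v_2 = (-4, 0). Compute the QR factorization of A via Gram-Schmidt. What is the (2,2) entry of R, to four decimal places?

v_1 = (4, 4); ‖v_1‖ = 5.6569, so q_1 = (0.7071, 0.7071).
q_1·v_2 = 0.7071·(-4) + 0.7071·0 = -2.8284.
u_2 = v_2 + 2.8284·q_1 = (-2.0000, 2.0000).
r_{22} = ‖u_2‖ = 2.8284.

r_{22} = 2.8284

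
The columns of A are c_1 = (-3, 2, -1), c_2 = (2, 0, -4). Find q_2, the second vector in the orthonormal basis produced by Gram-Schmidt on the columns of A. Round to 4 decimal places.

q_2 = (0.3539, 0.0643, -0.9331)

c_1 = (-3, 2, -1); ‖c_1‖ = 3.7417, so q_1 = (-0.8018, 0.5345, -0.2673).
q_1·c_2 = (-0.8018)·2 + 0.5345·0 + (-0.2673)·(-4) = -0.5345.
u_2 = c_2 + 0.5345·q_1 = (1.5714, 0.2857, -4.1429).
‖u_2‖ = 4.4401, so q_2 = (0.3539, 0.0643, -0.9331).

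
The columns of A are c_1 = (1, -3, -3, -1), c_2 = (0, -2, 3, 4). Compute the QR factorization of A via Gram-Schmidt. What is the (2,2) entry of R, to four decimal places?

q_1 = c_1/‖c_1‖ = (1, -3, -3, -1)/4.4721 = (0.2236, -0.6708, -0.6708, -0.2236).
r_{12} = q_1·c_2 = -1.5652.
u_2 = c_2 + 1.5652·q_1 = (0.3500, -3.0500, 1.9500, 3.6500).
r_{22} = ‖u_2‖ = 5.1527.

r_{22} = 5.1527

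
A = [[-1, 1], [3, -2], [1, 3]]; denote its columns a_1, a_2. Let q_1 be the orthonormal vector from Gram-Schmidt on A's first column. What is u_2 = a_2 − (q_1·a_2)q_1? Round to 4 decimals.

u_2 = (0.6364, -0.9091, 3.3636)

a_1 = (-1, 3, 1); ‖a_1‖ = 3.3166, so q_1 = (-0.3015, 0.9045, 0.3015).
q_1·a_2 = (-0.3015)·1 + 0.9045·(-2) + 0.3015·3 = -1.2060.
u_2 = a_2 + 1.2060·q_1 = (0.6364, -0.9091, 3.3636).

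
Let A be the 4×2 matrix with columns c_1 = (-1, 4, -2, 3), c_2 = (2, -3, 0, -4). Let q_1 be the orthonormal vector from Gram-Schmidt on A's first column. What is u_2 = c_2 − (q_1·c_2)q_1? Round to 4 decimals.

u_2 = (1.1333, 0.4667, -1.7333, -1.4000)

q_1 = c_1/‖c_1‖ = (-1, 4, -2, 3)/5.4772 = (-0.1826, 0.7303, -0.3651, 0.5477).
r_{12} = q_1·c_2 = -4.7469.
u_2 = c_2 + 4.7469·q_1 = (1.1333, 0.4667, -1.7333, -1.4000).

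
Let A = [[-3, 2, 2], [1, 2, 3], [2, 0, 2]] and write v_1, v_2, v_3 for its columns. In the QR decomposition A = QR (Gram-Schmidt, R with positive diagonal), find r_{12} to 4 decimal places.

r_{12} = -1.0690

v_1 = (-3, 1, 2); ‖v_1‖ = 3.7417, so q_1 = (-0.8018, 0.2673, 0.5345).
r_{12} = q_1·v_2 = -1.0690.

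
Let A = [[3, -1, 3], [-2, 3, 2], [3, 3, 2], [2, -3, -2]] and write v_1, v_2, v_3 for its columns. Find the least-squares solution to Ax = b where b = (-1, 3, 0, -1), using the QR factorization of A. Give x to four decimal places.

x = (-0.4000, 0.2909, 0.1636)

v_1 = (3, -2, 3, 2); ‖v_1‖ = 5.0990, so q_1 = (0.5883, -0.3922, 0.5883, 0.3922).
q_1·v_2 = 0.5883·(-1) + (-0.3922)·3 + 0.5883·3 + 0.3922·(-3) = -1.1767.
u_2 = v_2 + 1.1767·q_1 = (-0.3077, 2.5385, 3.6923, -2.5385).
‖u_2‖ = 5.1590, so q_2 = (-0.0596, 0.4920, 0.7157, -0.4920).
q_1·v_3 = 0.5883·3 + (-0.3922)·2 + 0.5883·2 + 0.3922·(-2) = 1.3728; q_2·v_3 = (-0.0596)·3 + 0.4920·2 + 0.7157·2 + (-0.4920)·(-2) = 3.2207.
u_3 = v_3 − 1.3728·q_1 − 3.2207·q_2 = (2.3844, 0.9538, -1.1127, -0.9538).
‖u_3‖ = 2.9568, so q_3 = (0.8064, 0.3226, -0.3763, -0.3226).
Qᵀb = (-2.1573, 2.0278, 0.4838).
Back-substitute: x_3 = 0.4838/2.9568 = 0.1636.
x_2 = (2.0278 − 3.2207·0.1636)/5.1590 = 0.2909.
x_1 = (-2.1573 + 1.1767·0.2909 − 1.3728·0.1636)/5.0990 = -0.4000.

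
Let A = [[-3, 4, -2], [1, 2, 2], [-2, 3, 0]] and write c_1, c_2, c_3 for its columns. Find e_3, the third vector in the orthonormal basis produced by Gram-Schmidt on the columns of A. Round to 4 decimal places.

e_3 = (-0.5715, -0.0816, 0.8165)

e_1 = c_1/‖c_1‖ = (-3, 1, -2)/3.7417 = (-0.8018, 0.2673, -0.5345).
r_{12} = e_1·c_2 = -4.2762.
u_2 = c_2 + 4.2762·e_1 = (0.5714, 3.1429, 0.7143).
‖u_2‖ = 3.2733, so e_2 = (0.1746, 0.9602, 0.2182).
r_{13} = e_1·c_3 = 2.1381; r_{23} = e_2·c_3 = 1.5712.
u_3 = c_3 − 2.1381·e_1 − 1.5712·e_2 = (-0.5600, -0.0800, 0.8000).
‖u_3‖ = 0.9798, so e_3 = (-0.5715, -0.0816, 0.8165).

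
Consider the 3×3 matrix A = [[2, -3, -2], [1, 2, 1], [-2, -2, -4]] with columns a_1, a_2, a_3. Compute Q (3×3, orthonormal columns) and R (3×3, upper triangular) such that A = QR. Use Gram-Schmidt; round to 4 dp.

a_1 = (2, 1, -2); ‖a_1‖ = 3.0000, so q_1 = (0.6667, 0.3333, -0.6667).
q_1·a_2 = 0.6667·(-3) + 0.3333·2 + (-0.6667)·(-2) = 0.0000.
u_2 = a_2 + 0.0000·q_1 = (-3.0000, 2.0000, -2.0000).
‖u_2‖ = 4.1231, so q_2 = (-0.7276, 0.4851, -0.4851).
q_1·a_3 = 0.6667·(-2) + 0.3333·1 + (-0.6667)·(-4) = 1.6667; q_2·a_3 = (-0.7276)·(-2) + 0.4851·1 + (-0.4851)·(-4) = 3.8806.
u_3 = a_3 − 1.6667·q_1 − 3.8806·q_2 = (-0.2876, -1.4379, -1.0065).
‖u_3‖ = 1.7786, so q_3 = (-0.1617, -0.8085, -0.5659).

Q = [[0.6667, -0.7276, -0.1617], [0.3333, 0.4851, -0.8085], [-0.6667, -0.4851, -0.5659]], R = [[3.0000, 0.0000, 1.6667], [0.0000, 4.1231, 3.8806], [0.0000, 0.0000, 1.7786]]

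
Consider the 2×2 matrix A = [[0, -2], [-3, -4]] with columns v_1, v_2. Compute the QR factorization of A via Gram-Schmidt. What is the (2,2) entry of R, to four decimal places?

e_1 = v_1/‖v_1‖ = (0, -3)/3.0000 = (0.0000, -1.0000).
r_{12} = e_1·v_2 = 4.0000.
u_2 = v_2 − 4.0000·e_1 = (-2.0000, 0.0000).
r_{22} = ‖u_2‖ = 2.0000.

r_{22} = 2.0000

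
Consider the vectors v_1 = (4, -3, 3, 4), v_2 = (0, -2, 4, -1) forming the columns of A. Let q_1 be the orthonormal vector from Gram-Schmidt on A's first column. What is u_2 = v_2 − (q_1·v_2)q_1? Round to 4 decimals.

v_1 = (4, -3, 3, 4); ‖v_1‖ = 7.0711, so q_1 = (0.5657, -0.4243, 0.4243, 0.5657).
q_1·v_2 = 0.5657·0 + (-0.4243)·(-2) + 0.4243·4 + 0.5657·(-1) = 1.9799.
u_2 = v_2 − 1.9799·q_1 = (-1.1200, -1.1600, 3.1600, -2.1200).

u_2 = (-1.1200, -1.1600, 3.1600, -2.1200)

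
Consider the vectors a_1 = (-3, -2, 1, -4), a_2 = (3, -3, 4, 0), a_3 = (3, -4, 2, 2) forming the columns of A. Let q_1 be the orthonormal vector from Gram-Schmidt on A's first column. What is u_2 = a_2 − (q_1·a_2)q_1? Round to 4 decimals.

u_2 = (3.1000, -2.9333, 3.9667, 0.1333)

a_1 = (-3, -2, 1, -4); ‖a_1‖ = 5.4772, so q_1 = (-0.5477, -0.3651, 0.1826, -0.7303).
q_1·a_2 = (-0.5477)·3 + (-0.3651)·(-3) + 0.1826·4 + (-0.7303)·0 = 0.1826.
u_2 = a_2 − 0.1826·q_1 = (3.1000, -2.9333, 3.9667, 0.1333).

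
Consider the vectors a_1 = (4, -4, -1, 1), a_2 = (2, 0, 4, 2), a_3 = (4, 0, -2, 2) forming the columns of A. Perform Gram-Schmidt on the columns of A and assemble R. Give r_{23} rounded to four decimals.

r_{23} = 0.0983

q_1 = a_1/‖a_1‖ = (4, -4, -1, 1)/5.8310 = (0.6860, -0.6860, -0.1715, 0.1715).
r_{12} = q_1·a_2 = 1.0290.
u_2 = a_2 − 1.0290·q_1 = (1.2941, 0.7059, 4.1765, 1.8235).
‖u_2‖ = 4.7897, so q_2 = (0.2702, 0.1474, 0.8720, 0.3807).
r_{23} = q_2·a_3 = 0.0983.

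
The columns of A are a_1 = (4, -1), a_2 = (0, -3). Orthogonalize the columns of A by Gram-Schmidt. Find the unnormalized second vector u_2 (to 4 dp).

a_1 = (4, -1); ‖a_1‖ = 4.1231, so q_1 = (0.9701, -0.2425).
q_1·a_2 = 0.9701·0 + (-0.2425)·(-3) = 0.7276.
u_2 = a_2 − 0.7276·q_1 = (-0.7059, -2.8235).

u_2 = (-0.7059, -2.8235)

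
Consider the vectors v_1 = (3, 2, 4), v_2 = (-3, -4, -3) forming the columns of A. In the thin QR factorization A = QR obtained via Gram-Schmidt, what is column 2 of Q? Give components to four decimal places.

q_2 = (0.0000, -0.8944, 0.4472)

v_1 = (3, 2, 4); ‖v_1‖ = 5.3852, so q_1 = (0.5571, 0.3714, 0.7428).
q_1·v_2 = 0.5571·(-3) + 0.3714·(-4) + 0.7428·(-3) = -5.3852.
u_2 = v_2 + 5.3852·q_1 = (0.0000, -2.0000, 1.0000).
‖u_2‖ = 2.2361, so q_2 = (0.0000, -0.8944, 0.4472).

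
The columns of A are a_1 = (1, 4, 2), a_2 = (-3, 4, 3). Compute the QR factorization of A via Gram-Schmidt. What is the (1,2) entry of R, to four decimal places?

a_1 = (1, 4, 2); ‖a_1‖ = 4.5826, so e_1 = (0.2182, 0.8729, 0.4364).
r_{12} = e_1·a_2 = 4.1461.

r_{12} = 4.1461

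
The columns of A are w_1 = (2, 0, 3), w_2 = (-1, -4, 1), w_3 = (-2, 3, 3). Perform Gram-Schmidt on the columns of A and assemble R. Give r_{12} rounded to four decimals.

r_{12} = 0.2774

w_1 = (2, 0, 3); ‖w_1‖ = 3.6056, so e_1 = (0.5547, 0.0000, 0.8321).
r_{12} = e_1·w_2 = 0.2774.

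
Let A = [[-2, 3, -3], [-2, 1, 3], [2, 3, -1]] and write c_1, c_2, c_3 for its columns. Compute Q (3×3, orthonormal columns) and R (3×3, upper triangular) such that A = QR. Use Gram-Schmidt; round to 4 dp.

Q = [[-0.5774, 0.6172, -0.5345], [-0.5774, 0.1543, 0.8018], [0.5774, 0.7715, 0.2673]], R = [[3.4641, -0.5774, -0.5774], [0.0000, 4.3205, -2.1602], [0.0000, 0.0000, 3.7417]]

c_1 = (-2, -2, 2); ‖c_1‖ = 3.4641, so q_1 = (-0.5774, -0.5774, 0.5774).
q_1·c_2 = (-0.5774)·3 + (-0.5774)·1 + 0.5774·3 = -0.5774.
u_2 = c_2 + 0.5774·q_1 = (2.6667, 0.6667, 3.3333).
‖u_2‖ = 4.3205, so q_2 = (0.6172, 0.1543, 0.7715).
q_1·c_3 = (-0.5774)·(-3) + (-0.5774)·3 + 0.5774·(-1) = -0.5774; q_2·c_3 = 0.6172·(-3) + 0.1543·3 + 0.7715·(-1) = -2.1602.
u_3 = c_3 + 0.5774·q_1 + 2.1602·q_2 = (-2.0000, 3.0000, 1.0000).
‖u_3‖ = 3.7417, so q_3 = (-0.5345, 0.8018, 0.2673).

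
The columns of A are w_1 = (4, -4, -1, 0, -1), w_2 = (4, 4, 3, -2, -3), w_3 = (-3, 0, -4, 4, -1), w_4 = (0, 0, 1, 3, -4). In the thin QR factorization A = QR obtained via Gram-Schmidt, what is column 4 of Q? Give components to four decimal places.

w_1 = (4, -4, -1, 0, -1); ‖w_1‖ = 5.8310, so e_1 = (0.6860, -0.6860, -0.1715, 0.0000, -0.1715).
e_1·w_2 = 0.6860·4 + (-0.6860)·4 + (-0.1715)·3 + 0.0000·(-2) + (-0.1715)·(-3) = 0.0000.
u_2 = w_2 + 0.0000·e_1 = (4.0000, 4.0000, 3.0000, -2.0000, -3.0000).
‖u_2‖ = 7.3485, so e_2 = (0.5443, 0.5443, 0.4082, -0.2722, -0.4082).
e_1·w_3 = 0.6860·(-3) + (-0.6860)·0 + (-0.1715)·(-4) + 0.0000·4 + (-0.1715)·(-1) = -1.2005; e_2·w_3 = 0.5443·(-3) + 0.5443·0 + 0.4082·(-4) + (-0.2722)·4 + (-0.4082)·(-1) = -3.9464.
u_3 = w_3 + 1.2005·e_1 + 3.9464·e_2 = (-0.0283, 1.3246, -2.5948, 2.9259, -2.8170).
‖u_3‖ = 4.9985, so e_3 = (-0.0057, 0.2650, -0.5191, 0.5854, -0.5636).
e_1·w_4 = 0.6860·0 + (-0.6860)·0 + (-0.1715)·1 + 0.0000·3 + (-0.1715)·(-4) = 0.5145; e_2·w_4 = 0.5443·0 + 0.5443·0 + 0.4082·1 + (-0.2722)·3 + (-0.4082)·(-4) = 1.2247; e_3·w_4 = (-0.0057)·0 + 0.2650·0 + (-0.5191)·1 + 0.5854·3 + (-0.5636)·(-4) = 3.4913.
u_4 = w_4 − 0.5145·e_1 − 1.2247·e_2 − 3.4913·e_3 = (-0.9998, -1.2389, 2.4006, 1.2897, -1.4442).
‖u_4‖ = 3.4708, so e_4 = (-0.2881, -0.3570, 0.6917, 0.3716, -0.4161).

e_4 = (-0.2881, -0.3570, 0.6917, 0.3716, -0.4161)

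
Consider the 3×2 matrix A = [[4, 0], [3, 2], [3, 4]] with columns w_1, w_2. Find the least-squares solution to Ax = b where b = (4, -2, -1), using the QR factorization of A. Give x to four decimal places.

e_1 = w_1/‖w_1‖ = (4, 3, 3)/5.8310 = (0.6860, 0.5145, 0.5145).
r_{12} = e_1·w_2 = 3.0870.
u_2 = w_2 − 3.0870·e_1 = (-2.1176, 0.4118, 2.4118).
‖u_2‖ = 3.2358, so e_2 = (-0.6544, 0.1273, 0.7453).
Qᵀb = (1.2005, -3.6176).
Back-substitute: x_2 = -3.6176/3.2358 = -1.1180.
x_1 = (1.2005 − 3.0870·(-1.1180))/5.8310 = 0.7978.

x = (0.7978, -1.1180)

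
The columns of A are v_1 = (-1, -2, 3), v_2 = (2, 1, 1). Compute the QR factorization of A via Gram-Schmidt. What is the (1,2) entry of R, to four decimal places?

v_1 = (-1, -2, 3); ‖v_1‖ = 3.7417, so e_1 = (-0.2673, -0.5345, 0.8018).
r_{12} = e_1·v_2 = -0.2673.

r_{12} = -0.2673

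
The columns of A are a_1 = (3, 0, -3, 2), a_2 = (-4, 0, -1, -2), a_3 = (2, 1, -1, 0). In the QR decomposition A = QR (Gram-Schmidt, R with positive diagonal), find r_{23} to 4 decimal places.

r_{23} = -0.4608

a_1 = (3, 0, -3, 2); ‖a_1‖ = 4.6904, so e_1 = (0.6396, 0.0000, -0.6396, 0.4264).
e_1·a_2 = 0.6396·(-4) + 0.0000·0 + (-0.6396)·(-1) + 0.4264·(-2) = -2.7716.
u_2 = a_2 + 2.7716·e_1 = (-2.2273, 0.0000, -2.7727, -0.8182).
‖u_2‖ = 3.6494, so e_2 = (-0.6103, 0.0000, -0.7598, -0.2242).
r_{23} = e_2·a_3 = -0.4608.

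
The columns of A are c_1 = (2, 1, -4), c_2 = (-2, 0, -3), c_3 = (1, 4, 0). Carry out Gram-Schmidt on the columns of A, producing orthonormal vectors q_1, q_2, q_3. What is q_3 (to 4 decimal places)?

c_1 = (2, 1, -4); ‖c_1‖ = 4.5826, so q_1 = (0.4364, 0.2182, -0.8729).
q_1·c_2 = 0.4364·(-2) + 0.2182·0 + (-0.8729)·(-3) = 1.7457.
u_2 = c_2 − 1.7457·q_1 = (-2.7619, -0.3810, -1.4762).
‖u_2‖ = 3.1547, so q_2 = (-0.8755, -0.1208, -0.4679).
q_1·c_3 = 0.4364·1 + 0.2182·4 + (-0.8729)·0 = 1.3093; q_2·c_3 = (-0.8755)·1 + (-0.1208)·4 + (-0.4679)·0 = -1.3585.
u_3 = c_3 − 1.3093·q_1 + 1.3585·q_2 = (-0.7608, 3.5502, 0.5072).
‖u_3‖ = 3.6661, so q_3 = (-0.2075, 0.9684, 0.1383).

q_3 = (-0.2075, 0.9684, 0.1383)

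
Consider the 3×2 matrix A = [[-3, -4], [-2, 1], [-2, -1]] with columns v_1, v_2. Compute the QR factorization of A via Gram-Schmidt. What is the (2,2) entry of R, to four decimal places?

v_1 = (-3, -2, -2); ‖v_1‖ = 4.1231, so e_1 = (-0.7276, -0.4851, -0.4851).
e_1·v_2 = (-0.7276)·(-4) + (-0.4851)·1 + (-0.4851)·(-1) = 2.9104.
u_2 = v_2 − 2.9104·e_1 = (-1.8824, 2.4118, 0.4118).
r_{22} = ‖u_2‖ = 3.0870.

r_{22} = 3.0870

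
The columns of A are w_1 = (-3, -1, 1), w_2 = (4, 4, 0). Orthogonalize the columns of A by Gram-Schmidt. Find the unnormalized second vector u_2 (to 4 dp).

u_2 = (-0.3636, 2.5455, 1.4545)

e_1 = w_1/‖w_1‖ = (-3, -1, 1)/3.3166 = (-0.9045, -0.3015, 0.3015).
r_{12} = e_1·w_2 = -4.8242.
u_2 = w_2 + 4.8242·e_1 = (-0.3636, 2.5455, 1.4545).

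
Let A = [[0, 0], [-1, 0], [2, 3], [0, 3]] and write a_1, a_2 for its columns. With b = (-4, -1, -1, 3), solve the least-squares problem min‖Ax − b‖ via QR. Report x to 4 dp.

q_1 = a_1/‖a_1‖ = (0, -1, 2, 0)/2.2361 = (0.0000, -0.4472, 0.8944, 0.0000).
r_{12} = q_1·a_2 = 2.6833.
u_2 = a_2 − 2.6833·q_1 = (0.0000, 1.2000, 0.6000, 3.0000).
‖u_2‖ = 3.2863, so q_2 = (0.0000, 0.3651, 0.1826, 0.9129).
Qᵀb = (-0.4472, 2.1909).
Back-substitute: x_2 = 2.1909/3.2863 = 0.6667.
x_1 = (-0.4472 − 2.6833·0.6667)/2.2361 = -1.0000.

x = (-1.0000, 0.6667)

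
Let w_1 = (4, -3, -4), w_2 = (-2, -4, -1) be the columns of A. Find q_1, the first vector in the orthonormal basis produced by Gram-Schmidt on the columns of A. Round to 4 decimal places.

q_1 = (0.6247, -0.4685, -0.6247)

q_1 = w_1/‖w_1‖ = (4, -3, -4)/6.4031 = (0.6247, -0.4685, -0.6247).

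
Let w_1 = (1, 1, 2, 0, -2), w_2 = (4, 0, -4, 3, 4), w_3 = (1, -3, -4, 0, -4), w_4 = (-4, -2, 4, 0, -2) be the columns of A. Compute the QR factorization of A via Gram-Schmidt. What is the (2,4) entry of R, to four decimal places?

r_{24} = -5.0254

w_1 = (1, 1, 2, 0, -2); ‖w_1‖ = 3.1623, so q_1 = (0.3162, 0.3162, 0.6325, 0.0000, -0.6325).
q_1·w_2 = 0.3162·4 + 0.3162·0 + 0.6325·(-4) + 0.0000·3 + (-0.6325)·4 = -3.7947.
u_2 = w_2 + 3.7947·q_1 = (5.2000, 1.2000, -1.6000, 3.0000, 1.6000).
‖u_2‖ = 6.5269, so q_2 = (0.7967, 0.1839, -0.2451, 0.4596, 0.2451).
r_{24} = q_2·w_4 = -5.0254.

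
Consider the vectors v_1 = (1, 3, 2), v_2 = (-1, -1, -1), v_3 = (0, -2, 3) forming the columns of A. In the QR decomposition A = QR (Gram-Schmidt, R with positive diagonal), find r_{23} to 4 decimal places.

r_{23} = -1.5275

v_1 = (1, 3, 2); ‖v_1‖ = 3.7417, so e_1 = (0.2673, 0.8018, 0.5345).
e_1·v_2 = 0.2673·(-1) + 0.8018·(-1) + 0.5345·(-1) = -1.6036.
u_2 = v_2 + 1.6036·e_1 = (-0.5714, 0.2857, -0.1429).
‖u_2‖ = 0.6547, so e_2 = (-0.8729, 0.4364, -0.2182).
r_{23} = e_2·v_3 = -1.5275.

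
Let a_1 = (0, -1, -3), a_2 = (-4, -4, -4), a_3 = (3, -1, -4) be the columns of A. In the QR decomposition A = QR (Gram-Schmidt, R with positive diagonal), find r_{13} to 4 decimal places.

r_{13} = 4.1110

a_1 = (0, -1, -3); ‖a_1‖ = 3.1623, so q_1 = (0.0000, -0.3162, -0.9487).
r_{13} = q_1·a_3 = 4.1110.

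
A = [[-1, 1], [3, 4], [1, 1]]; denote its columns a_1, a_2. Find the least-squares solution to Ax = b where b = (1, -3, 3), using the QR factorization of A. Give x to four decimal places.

x = (-0.5556, -0.0741)

q_1 = a_1/‖a_1‖ = (-1, 3, 1)/3.3166 = (-0.3015, 0.9045, 0.3015).
r_{12} = q_1·a_2 = 3.6181.
u_2 = a_2 − 3.6181·q_1 = (2.0909, 0.7273, -0.0909).
‖u_2‖ = 2.2156, so q_2 = (0.9437, 0.3282, -0.0410).
Qᵀb = (-2.1106, -0.1641).
Back-substitute: x_2 = -0.1641/2.2156 = -0.0741.
x_1 = (-2.1106 − 3.6181·(-0.0741))/3.3166 = -0.5556.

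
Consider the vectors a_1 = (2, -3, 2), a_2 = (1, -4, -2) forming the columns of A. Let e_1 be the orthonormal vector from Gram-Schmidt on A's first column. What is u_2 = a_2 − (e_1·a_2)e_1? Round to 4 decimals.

a_1 = (2, -3, 2); ‖a_1‖ = 4.1231, so e_1 = (0.4851, -0.7276, 0.4851).
e_1·a_2 = 0.4851·1 + (-0.7276)·(-4) + 0.4851·(-2) = 2.4254.
u_2 = a_2 − 2.4254·e_1 = (-0.1765, -2.2353, -3.1765).

u_2 = (-0.1765, -2.2353, -3.1765)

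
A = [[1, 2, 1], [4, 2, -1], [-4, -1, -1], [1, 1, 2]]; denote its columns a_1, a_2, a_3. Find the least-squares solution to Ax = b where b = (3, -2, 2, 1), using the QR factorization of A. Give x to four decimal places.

e_1 = a_1/‖a_1‖ = (1, 4, -4, 1)/5.8310 = (0.1715, 0.6860, -0.6860, 0.1715).
r_{12} = e_1·a_2 = 2.5725.
u_2 = a_2 − 2.5725·e_1 = (1.5588, 0.2353, 0.7647, 0.5588).
‖u_2‖ = 1.8391, so e_2 = (0.8476, 0.1279, 0.4158, 0.3039).
r_{13} = e_1·a_3 = 0.5145; r_{23} = e_2·a_3 = 0.9116.
u_3 = a_3 − 0.5145·e_1 − 0.9116·e_2 = (0.1391, -1.4696, -1.0261, 1.6348).
‖u_3‖ = 2.4299, so e_3 = (0.0573, -0.6048, -0.4223, 0.6728).
Qᵀb = (-2.0580, 3.4224, 1.2096).
Back-substitute: x_3 = 1.2096/2.4299 = 0.4978.
x_2 = (3.4224 − 0.9116·0.4978)/1.8391 = 1.6141.
x_1 = (-2.0580 − 2.5725·1.6141 − 0.5145·0.4978)/5.8310 = -1.1090.

x = (-1.1090, 1.6141, 0.4978)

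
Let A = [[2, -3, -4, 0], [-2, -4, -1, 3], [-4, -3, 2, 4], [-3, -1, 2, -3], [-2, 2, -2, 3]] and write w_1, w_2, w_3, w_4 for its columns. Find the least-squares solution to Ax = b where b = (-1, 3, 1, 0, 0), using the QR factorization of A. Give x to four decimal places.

w_1 = (2, -2, -4, -3, -2); ‖w_1‖ = 6.0828, so e_1 = (0.3288, -0.3288, -0.6576, -0.4932, -0.3288).
e_1·w_2 = 0.3288·(-3) + (-0.3288)·(-4) + (-0.6576)·(-3) + (-0.4932)·(-1) + (-0.3288)·2 = 2.1372.
u_2 = w_2 − 2.1372·e_1 = (-3.7027, -3.2973, -1.5946, 0.0541, 2.7027).
‖u_2‖ = 5.8679, so e_2 = (-0.6310, -0.5619, -0.2717, 0.0092, 0.4606).
e_1·w_3 = 0.3288·(-4) + (-0.3288)·(-1) + (-0.6576)·2 + (-0.4932)·2 + (-0.3288)·(-2) = -2.6304; e_2·w_3 = (-0.6310)·(-4) + (-0.5619)·(-1) + (-0.2717)·2 + 0.0092·2 + 0.4606·(-2) = 1.6397.
u_3 = w_3 + 2.6304·e_1 − 1.6397·e_2 = (-2.1005, -0.9435, 0.7159, 0.6876, -3.6201).
‖u_3‖ = 4.4037, so e_3 = (-0.4770, -0.2142, 0.1626, 0.1561, -0.8221).
e_1·w_4 = 0.3288·0 + (-0.3288)·3 + (-0.6576)·4 + (-0.4932)·(-3) + (-0.3288)·3 = -3.1236; e_2·w_4 = (-0.6310)·0 + (-0.5619)·3 + (-0.2717)·4 + 0.0092·(-3) + 0.4606·3 = -1.4186; e_3·w_4 = (-0.4770)·0 + (-0.2142)·3 + 0.1626·4 + 0.1561·(-3) + (-0.8221)·3 = -2.9271.
u_4 = w_4 + 3.1236·e_1 + 1.4186·e_2 + 2.9271·e_3 = (-1.2643, 0.5487, 2.0363, -4.0704, 0.2201).
‖u_4‖ = 4.7605, so e_4 = (-0.2656, 0.1153, 0.4277, -0.8550, 0.0462).
Qᵀb = (-1.9728, -1.3265, -0.0032, 1.0391).
Back-substitute: x_4 = 1.0391/4.7605 = 0.2183.
x_3 = (-0.0032 + 2.9271·0.2183)/4.4037 = 0.1444.
x_2 = (-1.3265 − 1.6397·0.1444 + 1.4186·0.2183)/5.8679 = -0.2136.
x_1 = (-1.9728 − 2.1372·(-0.2136) + 2.6304·0.1444 + 3.1236·0.2183)/6.0828 = -0.0748.

x = (-0.0748, -0.2136, 0.1444, 0.2183)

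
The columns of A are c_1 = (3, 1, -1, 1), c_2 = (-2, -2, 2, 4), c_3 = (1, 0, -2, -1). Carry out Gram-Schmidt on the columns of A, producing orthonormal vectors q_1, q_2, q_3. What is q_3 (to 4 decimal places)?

c_1 = (3, 1, -1, 1); ‖c_1‖ = 3.4641, so q_1 = (0.8660, 0.2887, -0.2887, 0.2887).
q_1·c_2 = 0.8660·(-2) + 0.2887·(-2) + (-0.2887)·2 + 0.2887·4 = -1.7321.
u_2 = c_2 + 1.7321·q_1 = (-0.5000, -1.5000, 1.5000, 4.5000).
‖u_2‖ = 5.0000, so q_2 = (-0.1000, -0.3000, 0.3000, 0.9000).
q_1·c_3 = 0.8660·1 + 0.2887·0 + (-0.2887)·(-2) + 0.2887·(-1) = 1.1547; q_2·c_3 = (-0.1000)·1 + (-0.3000)·0 + 0.3000·(-2) + 0.9000·(-1) = -1.6000.
u_3 = c_3 − 1.1547·q_1 + 1.6000·q_2 = (-0.1600, -0.8133, -1.1867, 0.1067).
‖u_3‖ = 1.4514, so q_3 = (-0.1102, -0.5604, -0.8176, 0.0735).

q_3 = (-0.1102, -0.5604, -0.8176, 0.0735)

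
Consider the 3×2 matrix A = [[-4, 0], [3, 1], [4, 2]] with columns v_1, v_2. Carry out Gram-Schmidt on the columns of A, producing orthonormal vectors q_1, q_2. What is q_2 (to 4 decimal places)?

q_2 = (0.7498, 0.1363, 0.6475)

q_1 = v_1/‖v_1‖ = (-4, 3, 4)/6.4031 = (-0.6247, 0.4685, 0.6247).
r_{12} = q_1·v_2 = 1.7179.
u_2 = v_2 − 1.7179·q_1 = (1.0732, 0.1951, 0.9268).
‖u_2‖ = 1.4314, so q_2 = (0.7498, 0.1363, 0.6475).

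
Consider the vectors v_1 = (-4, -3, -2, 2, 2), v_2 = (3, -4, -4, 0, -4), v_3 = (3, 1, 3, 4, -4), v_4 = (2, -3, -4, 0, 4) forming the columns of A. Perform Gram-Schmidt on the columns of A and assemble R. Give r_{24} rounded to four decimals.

v_1 = (-4, -3, -2, 2, 2); ‖v_1‖ = 6.0828, so q_1 = (-0.6576, -0.4932, -0.3288, 0.3288, 0.3288).
q_1·v_2 = (-0.6576)·3 + (-0.4932)·(-4) + (-0.3288)·(-4) + 0.3288·0 + 0.3288·(-4) = 0.0000.
u_2 = v_2 + 0.0000·q_1 = (3.0000, -4.0000, -4.0000, 0.0000, -4.0000).
‖u_2‖ = 7.5498, so q_2 = (0.3974, -0.5298, -0.5298, 0.0000, -0.5298).
r_{24} = q_2·v_4 = 2.3842.

r_{24} = 2.3842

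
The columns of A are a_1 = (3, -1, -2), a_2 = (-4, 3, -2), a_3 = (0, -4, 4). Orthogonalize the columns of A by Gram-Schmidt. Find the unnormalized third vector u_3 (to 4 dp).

u_3 = (-1.0105, -1.7684, -0.6316)

a_1 = (3, -1, -2); ‖a_1‖ = 3.7417, so q_1 = (0.8018, -0.2673, -0.5345).
q_1·a_2 = 0.8018·(-4) + (-0.2673)·3 + (-0.5345)·(-2) = -2.9399.
u_2 = a_2 + 2.9399·q_1 = (-1.6429, 2.2143, -3.5714).
‖u_2‖ = 4.5119, so q_2 = (-0.3641, 0.4908, -0.7916).
q_1·a_3 = 0.8018·0 + (-0.2673)·(-4) + (-0.5345)·4 = -1.0690; q_2·a_3 = (-0.3641)·0 + 0.4908·(-4) + (-0.7916)·4 = -5.1293.
u_3 = a_3 + 1.0690·q_1 + 5.1293·q_2 = (-1.0105, -1.7684, -0.6316).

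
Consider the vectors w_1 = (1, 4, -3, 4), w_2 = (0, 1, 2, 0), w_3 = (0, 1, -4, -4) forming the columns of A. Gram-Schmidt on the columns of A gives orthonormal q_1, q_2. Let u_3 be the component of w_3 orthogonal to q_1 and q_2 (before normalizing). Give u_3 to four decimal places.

u_3 = (0.0680, 2.6990, -1.3495, -3.7282)

w_1 = (1, 4, -3, 4); ‖w_1‖ = 6.4807, so q_1 = (0.1543, 0.6172, -0.4629, 0.6172).
q_1·w_2 = 0.1543·0 + 0.6172·1 + (-0.4629)·2 + 0.6172·0 = -0.3086.
u_2 = w_2 + 0.3086·q_1 = (0.0476, 1.1905, 1.8571, 0.1905).
‖u_2‖ = 2.2147, so q_2 = (0.0215, 0.5375, 0.8386, 0.0860).
q_1·w_3 = 0.1543·0 + 0.6172·1 + (-0.4629)·(-4) + 0.6172·(-4) = 0.0000; q_2·w_3 = 0.0215·0 + 0.5375·1 + 0.8386·(-4) + 0.0860·(-4) = -3.1607.
u_3 = w_3 + 0.0000·q_1 + 3.1607·q_2 = (0.0680, 2.6990, -1.3495, -3.7282).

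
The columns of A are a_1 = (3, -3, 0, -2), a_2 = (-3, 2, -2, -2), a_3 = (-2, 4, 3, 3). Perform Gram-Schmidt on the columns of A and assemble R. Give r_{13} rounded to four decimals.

a_1 = (3, -3, 0, -2); ‖a_1‖ = 4.6904, so e_1 = (0.6396, -0.6396, 0.0000, -0.4264).
r_{13} = e_1·a_3 = -5.1168.

r_{13} = -5.1168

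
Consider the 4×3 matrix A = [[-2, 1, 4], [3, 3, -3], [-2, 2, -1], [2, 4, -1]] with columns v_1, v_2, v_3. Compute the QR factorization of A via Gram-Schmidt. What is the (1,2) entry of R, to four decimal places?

r_{12} = 2.4004

v_1 = (-2, 3, -2, 2); ‖v_1‖ = 4.5826, so q_1 = (-0.4364, 0.6547, -0.4364, 0.4364).
r_{12} = q_1·v_2 = 2.4004.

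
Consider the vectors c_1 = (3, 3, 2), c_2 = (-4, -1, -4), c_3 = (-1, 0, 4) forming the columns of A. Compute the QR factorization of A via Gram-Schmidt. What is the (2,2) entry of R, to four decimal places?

r_{22} = 2.9924

q_1 = c_1/‖c_1‖ = (3, 3, 2)/4.6904 = (0.6396, 0.6396, 0.4264).
r_{12} = q_1·c_2 = -4.9036.
u_2 = c_2 + 4.9036·q_1 = (-0.8636, 2.1364, -1.9091).
r_{22} = ‖u_2‖ = 2.9924.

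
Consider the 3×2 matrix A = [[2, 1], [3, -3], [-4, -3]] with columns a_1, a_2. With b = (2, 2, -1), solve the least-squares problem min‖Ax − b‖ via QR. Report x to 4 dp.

a_1 = (2, 3, -4); ‖a_1‖ = 5.3852, so q_1 = (0.3714, 0.5571, -0.7428).
q_1·a_2 = 0.3714·1 + 0.5571·(-3) + (-0.7428)·(-3) = 0.9285.
u_2 = a_2 − 0.9285·q_1 = (0.6552, -3.5172, -2.3103).
‖u_2‖ = 4.2589, so q_2 = (0.1538, -0.8259, -0.5425).
Qᵀb = (2.5997, -0.8016).
Back-substitute: x_2 = -0.8016/4.2589 = -0.1882.
x_1 = (2.5997 − 0.9285·(-0.1882))/5.3852 = 0.5152.

x = (0.5152, -0.1882)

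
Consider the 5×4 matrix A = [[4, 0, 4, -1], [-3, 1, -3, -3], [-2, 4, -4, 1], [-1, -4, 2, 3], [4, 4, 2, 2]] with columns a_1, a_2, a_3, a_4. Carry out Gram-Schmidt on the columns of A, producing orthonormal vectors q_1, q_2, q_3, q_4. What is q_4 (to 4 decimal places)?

q_4 = (-0.4719, -0.7081, 0.3345, 0.3541, 0.1966)

a_1 = (4, -3, -2, -1, 4); ‖a_1‖ = 6.7823, so q_1 = (0.5898, -0.4423, -0.2949, -0.1474, 0.5898).
q_1·a_2 = 0.5898·0 + (-0.4423)·1 + (-0.2949)·4 + (-0.1474)·(-4) + 0.5898·4 = 1.3270.
u_2 = a_2 − 1.3270·q_1 = (-0.7826, 1.5870, 4.3913, -3.8043, 3.2174).
‖u_2‖ = 6.8731, so q_2 = (-0.1139, 0.2309, 0.6389, -0.5535, 0.4681).
q_1·a_3 = 0.5898·4 + (-0.4423)·(-3) + (-0.2949)·(-4) + (-0.1474)·2 + 0.5898·2 = 5.7502; q_2·a_3 = (-0.1139)·4 + 0.2309·(-3) + 0.6389·(-4) + (-0.5535)·2 + 0.4681·2 = -3.8746.
u_3 = a_3 − 5.7502·q_1 + 3.8746·q_2 = (0.1675, 0.4381, 0.1712, 0.7032, 0.4225).
‖u_3‖ = 0.9603, so q_3 = (0.1744, 0.4562, 0.1783, 0.7322, 0.4399).
q_1·a_4 = 0.5898·(-1) + (-0.4423)·(-3) + (-0.2949)·1 + (-0.1474)·3 + 0.5898·2 = 1.1795; q_2·a_4 = (-0.1139)·(-1) + 0.2309·(-3) + 0.6389·1 + (-0.5535)·3 + 0.4681·2 = -0.6642; q_3·a_4 = 0.1744·(-1) + 0.4562·(-3) + 0.1783·1 + 0.7322·3 + 0.4399·2 = 1.7117.
u_4 = a_4 − 1.1795·q_1 + 0.6642·q_2 − 1.7117·q_3 = (-2.0699, -3.1058, 1.4671, 1.5529, 0.8623).
‖u_4‖ = 4.3861, so q_4 = (-0.4719, -0.7081, 0.3345, 0.3541, 0.1966).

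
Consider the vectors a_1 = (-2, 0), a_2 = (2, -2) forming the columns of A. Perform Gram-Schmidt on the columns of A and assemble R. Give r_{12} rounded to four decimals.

a_1 = (-2, 0); ‖a_1‖ = 2.0000, so e_1 = (-1.0000, 0.0000).
r_{12} = e_1·a_2 = -2.0000.

r_{12} = -2.0000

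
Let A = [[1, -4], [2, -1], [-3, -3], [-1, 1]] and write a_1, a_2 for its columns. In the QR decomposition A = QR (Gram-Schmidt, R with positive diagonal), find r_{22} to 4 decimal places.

a_1 = (1, 2, -3, -1); ‖a_1‖ = 3.8730, so q_1 = (0.2582, 0.5164, -0.7746, -0.2582).
q_1·a_2 = 0.2582·(-4) + 0.5164·(-1) + (-0.7746)·(-3) + (-0.2582)·1 = 0.5164.
u_2 = a_2 − 0.5164·q_1 = (-4.1333, -1.2667, -2.6000, 1.1333).
r_{22} = ‖u_2‖ = 5.1704.

r_{22} = 5.1704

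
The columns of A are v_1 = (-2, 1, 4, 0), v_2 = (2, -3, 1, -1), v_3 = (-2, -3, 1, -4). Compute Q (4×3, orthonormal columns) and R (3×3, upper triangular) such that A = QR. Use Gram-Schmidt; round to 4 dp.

q_1 = v_1/‖v_1‖ = (-2, 1, 4, 0)/4.5826 = (-0.4364, 0.2182, 0.8729, 0.0000).
r_{12} = q_1·v_2 = -0.6547.
u_2 = v_2 + 0.6547·q_1 = (1.7143, -2.8571, 1.5714, -1.0000).
‖u_2‖ = 3.8173, so q_2 = (0.4491, -0.7485, 0.4117, -0.2620).
r_{13} = q_1·v_3 = 1.0911; r_{23} = q_2·v_3 = 2.8068.
u_3 = v_3 − 1.0911·q_1 − 2.8068·q_2 = (-2.7843, -1.1373, -1.1078, -3.2647).
‖u_3‖ = 4.5751, so q_3 = (-0.6086, -0.2486, -0.2421, -0.7136).

Q = [[-0.4364, 0.4491, -0.6086], [0.2182, -0.7485, -0.2486], [0.8729, 0.4117, -0.2421], [0.0000, -0.2620, -0.7136]], R = [[4.5826, -0.6547, 1.0911], [0.0000, 3.8173, 2.8068], [0.0000, 0.0000, 4.5751]]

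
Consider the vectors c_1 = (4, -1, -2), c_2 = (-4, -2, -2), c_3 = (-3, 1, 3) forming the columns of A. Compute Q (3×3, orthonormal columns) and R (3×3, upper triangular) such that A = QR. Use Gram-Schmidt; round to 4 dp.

q_1 = c_1/‖c_1‖ = (4, -1, -2)/4.5826 = (0.8729, -0.2182, -0.4364).
r_{12} = q_1·c_2 = -2.1822.
u_2 = c_2 + 2.1822·q_1 = (-2.0952, -2.4762, -2.9524).
‖u_2‖ = 4.3861, so q_2 = (-0.4777, -0.5646, -0.6731).
r_{13} = q_1·c_3 = -4.1461; r_{23} = q_2·c_3 = -1.1508.
u_3 = c_3 + 4.1461·q_1 + 1.1508·q_2 = (0.0693, -0.5545, 0.4158).
‖u_3‖ = 0.6965, so q_3 = (0.0995, -0.7960, 0.5970).

Q = [[0.8729, -0.4777, 0.0995], [-0.2182, -0.5646, -0.7960], [-0.4364, -0.6731, 0.5970]], R = [[4.5826, -2.1822, -4.1461], [0.0000, 4.3861, -1.1508], [0.0000, 0.0000, 0.6965]]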